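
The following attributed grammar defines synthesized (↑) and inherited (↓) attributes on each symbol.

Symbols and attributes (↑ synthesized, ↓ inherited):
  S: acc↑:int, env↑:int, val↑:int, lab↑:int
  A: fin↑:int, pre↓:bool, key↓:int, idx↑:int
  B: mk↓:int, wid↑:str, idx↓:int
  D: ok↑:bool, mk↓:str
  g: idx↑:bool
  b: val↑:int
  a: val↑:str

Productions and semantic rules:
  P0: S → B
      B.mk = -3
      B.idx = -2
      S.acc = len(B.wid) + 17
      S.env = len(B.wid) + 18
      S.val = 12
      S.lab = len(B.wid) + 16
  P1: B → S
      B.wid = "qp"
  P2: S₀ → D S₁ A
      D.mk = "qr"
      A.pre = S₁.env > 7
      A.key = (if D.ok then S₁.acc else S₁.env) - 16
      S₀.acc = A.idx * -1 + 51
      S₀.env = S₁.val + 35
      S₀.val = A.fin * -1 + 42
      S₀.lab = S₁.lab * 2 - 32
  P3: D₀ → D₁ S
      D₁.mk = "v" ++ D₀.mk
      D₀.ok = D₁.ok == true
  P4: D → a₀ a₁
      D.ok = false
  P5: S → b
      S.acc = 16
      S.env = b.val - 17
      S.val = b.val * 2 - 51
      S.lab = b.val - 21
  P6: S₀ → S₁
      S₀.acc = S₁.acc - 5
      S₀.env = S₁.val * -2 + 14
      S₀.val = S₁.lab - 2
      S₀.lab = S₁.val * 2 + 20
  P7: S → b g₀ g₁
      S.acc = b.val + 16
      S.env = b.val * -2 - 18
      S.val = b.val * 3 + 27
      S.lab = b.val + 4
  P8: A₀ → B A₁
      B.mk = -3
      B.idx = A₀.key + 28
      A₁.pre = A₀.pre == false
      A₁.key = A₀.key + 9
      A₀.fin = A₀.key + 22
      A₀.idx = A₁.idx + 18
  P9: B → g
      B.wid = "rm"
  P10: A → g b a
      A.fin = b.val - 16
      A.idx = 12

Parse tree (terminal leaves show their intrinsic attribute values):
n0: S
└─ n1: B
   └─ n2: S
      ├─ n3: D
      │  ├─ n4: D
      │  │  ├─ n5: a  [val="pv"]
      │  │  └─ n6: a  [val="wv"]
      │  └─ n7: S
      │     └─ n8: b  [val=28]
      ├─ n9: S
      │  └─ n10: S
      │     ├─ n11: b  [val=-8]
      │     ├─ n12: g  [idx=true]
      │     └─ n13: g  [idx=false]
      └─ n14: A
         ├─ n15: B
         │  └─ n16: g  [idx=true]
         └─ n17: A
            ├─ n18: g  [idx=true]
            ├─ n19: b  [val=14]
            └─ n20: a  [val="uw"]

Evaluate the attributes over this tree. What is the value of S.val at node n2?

28

1. n1.mk = -3  [-3]
2. n1.idx = -2  [-2]
3. n3.mk = "qr"  ["qr"]
4. n4.mk = "vqr"  ["v" ++ D₀.mk]
5. n5.val = "pv"  [terminal]
6. n6.val = "wv"  [terminal]
7. n4.ok = false  [false]
8. n8.val = 28  [terminal]
9. n7.acc = 16  [16]
10. n7.env = 11  [b.val - 17]
11. n7.val = 5  [b.val * 2 - 51]
12. n7.lab = 7  [b.val - 21]
13. n3.ok = false  [D₁.ok == true]
14. n11.val = -8  [terminal]
15. n12.idx = true  [terminal]
16. n13.idx = false  [terminal]
17. n10.acc = 8  [b.val + 16]
18. n10.env = -2  [b.val * -2 - 18]
19. n10.val = 3  [b.val * 3 + 27]
20. n10.lab = -4  [b.val + 4]
21. n9.acc = 3  [S₁.acc - 5]
22. n9.env = 8  [S₁.val * -2 + 14]
23. n9.val = -6  [S₁.lab - 2]
24. n9.lab = 26  [S₁.val * 2 + 20]
25. n14.pre = true  [S₁.env > 7]
26. n14.key = -8  [(if D.ok then S₁.acc else S₁.env) - 16]
27. n15.mk = -3  [-3]
28. n15.idx = 20  [A₀.key + 28]
29. n16.idx = true  [terminal]
30. n15.wid = "rm"  ["rm"]
31. n17.pre = false  [A₀.pre == false]
32. n17.key = 1  [A₀.key + 9]
33. n18.idx = true  [terminal]
34. n19.val = 14  [terminal]
35. n20.val = "uw"  [terminal]
36. n17.fin = -2  [b.val - 16]
37. n17.idx = 12  [12]
38. n14.fin = 14  [A₀.key + 22]
39. n14.idx = 30  [A₁.idx + 18]
40. n2.acc = 21  [A.idx * -1 + 51]
41. n2.env = 29  [S₁.val + 35]
42. n2.val = 28  [A.fin * -1 + 42]
43. n2.lab = 20  [S₁.lab * 2 - 32]
44. n1.wid = "qp"  ["qp"]
45. n0.acc = 19  [len(B.wid) + 17]
46. n0.env = 20  [len(B.wid) + 18]
47. n0.val = 12  [12]
48. n0.lab = 18  [len(B.wid) + 16]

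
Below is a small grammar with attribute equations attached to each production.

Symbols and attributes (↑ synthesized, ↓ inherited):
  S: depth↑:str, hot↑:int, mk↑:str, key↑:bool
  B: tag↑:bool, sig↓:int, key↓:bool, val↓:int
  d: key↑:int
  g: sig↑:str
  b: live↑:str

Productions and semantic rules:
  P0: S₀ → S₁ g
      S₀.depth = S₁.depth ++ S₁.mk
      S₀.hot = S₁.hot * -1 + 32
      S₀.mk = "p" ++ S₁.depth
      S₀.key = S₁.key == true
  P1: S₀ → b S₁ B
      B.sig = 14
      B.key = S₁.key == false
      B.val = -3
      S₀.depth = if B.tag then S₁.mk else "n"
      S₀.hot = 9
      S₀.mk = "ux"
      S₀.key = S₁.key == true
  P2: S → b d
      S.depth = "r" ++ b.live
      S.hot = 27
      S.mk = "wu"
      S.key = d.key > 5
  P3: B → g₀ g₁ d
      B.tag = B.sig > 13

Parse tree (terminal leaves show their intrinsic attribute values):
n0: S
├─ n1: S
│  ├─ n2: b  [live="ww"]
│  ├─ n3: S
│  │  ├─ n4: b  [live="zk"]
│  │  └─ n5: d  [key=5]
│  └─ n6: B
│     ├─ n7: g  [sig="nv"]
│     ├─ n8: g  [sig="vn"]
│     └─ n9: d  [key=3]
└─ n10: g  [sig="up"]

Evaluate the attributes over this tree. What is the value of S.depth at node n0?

1. n2.live = "ww"  [terminal]
2. n4.live = "zk"  [terminal]
3. n5.key = 5  [terminal]
4. n3.depth = "rzk"  ["r" ++ b.live]
5. n3.hot = 27  [27]
6. n3.mk = "wu"  ["wu"]
7. n3.key = false  [d.key > 5]
8. n6.sig = 14  [14]
9. n6.key = true  [S₁.key == false]
10. n6.val = -3  [-3]
11. n7.sig = "nv"  [terminal]
12. n8.sig = "vn"  [terminal]
13. n9.key = 3  [terminal]
14. n6.tag = true  [B.sig > 13]
15. n1.depth = "wu"  [if B.tag then S₁.mk else "n"]
16. n1.hot = 9  [9]
17. n1.mk = "ux"  ["ux"]
18. n1.key = false  [S₁.key == true]
19. n10.sig = "up"  [terminal]
20. n0.depth = "wuux"  [S₁.depth ++ S₁.mk]
21. n0.hot = 23  [S₁.hot * -1 + 32]
22. n0.mk = "pwu"  ["p" ++ S₁.depth]
23. n0.key = false  [S₁.key == true]

"wuux"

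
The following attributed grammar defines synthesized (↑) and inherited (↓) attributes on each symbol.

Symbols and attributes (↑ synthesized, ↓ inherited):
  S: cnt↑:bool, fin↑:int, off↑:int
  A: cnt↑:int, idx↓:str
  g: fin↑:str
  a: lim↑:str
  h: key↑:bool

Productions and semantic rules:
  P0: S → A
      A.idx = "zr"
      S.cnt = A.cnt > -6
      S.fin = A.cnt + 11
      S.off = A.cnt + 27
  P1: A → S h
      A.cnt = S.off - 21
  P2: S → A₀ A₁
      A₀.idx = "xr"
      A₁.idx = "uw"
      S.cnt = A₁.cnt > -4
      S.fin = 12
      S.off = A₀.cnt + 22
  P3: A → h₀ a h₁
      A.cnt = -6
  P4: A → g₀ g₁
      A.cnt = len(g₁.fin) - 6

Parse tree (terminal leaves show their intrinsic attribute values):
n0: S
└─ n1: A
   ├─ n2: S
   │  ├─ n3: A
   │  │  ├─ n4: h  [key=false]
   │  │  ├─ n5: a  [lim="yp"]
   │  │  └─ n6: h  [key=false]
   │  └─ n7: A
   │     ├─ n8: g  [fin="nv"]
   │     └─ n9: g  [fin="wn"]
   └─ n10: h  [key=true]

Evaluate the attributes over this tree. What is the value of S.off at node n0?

1. n1.idx = "zr"  ["zr"]
2. n3.idx = "xr"  ["xr"]
3. n4.key = false  [terminal]
4. n5.lim = "yp"  [terminal]
5. n6.key = false  [terminal]
6. n3.cnt = -6  [-6]
7. n7.idx = "uw"  ["uw"]
8. n8.fin = "nv"  [terminal]
9. n9.fin = "wn"  [terminal]
10. n7.cnt = -4  [len(g₁.fin) - 6]
11. n2.cnt = false  [A₁.cnt > -4]
12. n2.fin = 12  [12]
13. n2.off = 16  [A₀.cnt + 22]
14. n10.key = true  [terminal]
15. n1.cnt = -5  [S.off - 21]
16. n0.cnt = true  [A.cnt > -6]
17. n0.fin = 6  [A.cnt + 11]
18. n0.off = 22  [A.cnt + 27]

22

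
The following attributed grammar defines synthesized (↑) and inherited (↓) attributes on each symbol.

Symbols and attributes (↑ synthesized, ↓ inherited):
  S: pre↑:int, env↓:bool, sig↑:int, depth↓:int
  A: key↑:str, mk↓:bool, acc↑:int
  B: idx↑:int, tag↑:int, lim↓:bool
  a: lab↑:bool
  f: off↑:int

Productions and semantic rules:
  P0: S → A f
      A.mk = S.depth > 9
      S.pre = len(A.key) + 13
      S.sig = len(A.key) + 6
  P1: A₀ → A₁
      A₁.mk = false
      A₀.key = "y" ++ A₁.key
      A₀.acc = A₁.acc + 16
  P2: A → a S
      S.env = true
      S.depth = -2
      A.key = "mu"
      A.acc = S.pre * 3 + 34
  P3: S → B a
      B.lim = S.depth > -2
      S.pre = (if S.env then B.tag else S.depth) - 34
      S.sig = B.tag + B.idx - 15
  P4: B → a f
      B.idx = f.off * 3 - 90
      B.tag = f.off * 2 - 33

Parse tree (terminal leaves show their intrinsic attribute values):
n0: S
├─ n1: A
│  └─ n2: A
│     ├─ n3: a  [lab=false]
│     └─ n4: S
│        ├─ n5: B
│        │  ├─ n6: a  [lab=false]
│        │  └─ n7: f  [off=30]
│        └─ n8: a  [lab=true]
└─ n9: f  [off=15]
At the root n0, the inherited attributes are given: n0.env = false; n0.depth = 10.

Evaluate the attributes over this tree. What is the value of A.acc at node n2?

13

1. n0.env = false  [given at root]
2. n0.depth = 10  [given at root]
3. n1.mk = true  [S.depth > 9]
4. n2.mk = false  [false]
5. n3.lab = false  [terminal]
6. n4.env = true  [true]
7. n4.depth = -2  [-2]
8. n5.lim = false  [S.depth > -2]
9. n6.lab = false  [terminal]
10. n7.off = 30  [terminal]
11. n5.idx = 0  [f.off * 3 - 90]
12. n5.tag = 27  [f.off * 2 - 33]
13. n8.lab = true  [terminal]
14. n4.pre = -7  [(if S.env then B.tag else S.depth) - 34]
15. n4.sig = 12  [B.tag + B.idx - 15]
16. n2.key = "mu"  ["mu"]
17. n2.acc = 13  [S.pre * 3 + 34]
18. n1.key = "ymu"  ["y" ++ A₁.key]
19. n1.acc = 29  [A₁.acc + 16]
20. n9.off = 15  [terminal]
21. n0.pre = 16  [len(A.key) + 13]
22. n0.sig = 9  [len(A.key) + 6]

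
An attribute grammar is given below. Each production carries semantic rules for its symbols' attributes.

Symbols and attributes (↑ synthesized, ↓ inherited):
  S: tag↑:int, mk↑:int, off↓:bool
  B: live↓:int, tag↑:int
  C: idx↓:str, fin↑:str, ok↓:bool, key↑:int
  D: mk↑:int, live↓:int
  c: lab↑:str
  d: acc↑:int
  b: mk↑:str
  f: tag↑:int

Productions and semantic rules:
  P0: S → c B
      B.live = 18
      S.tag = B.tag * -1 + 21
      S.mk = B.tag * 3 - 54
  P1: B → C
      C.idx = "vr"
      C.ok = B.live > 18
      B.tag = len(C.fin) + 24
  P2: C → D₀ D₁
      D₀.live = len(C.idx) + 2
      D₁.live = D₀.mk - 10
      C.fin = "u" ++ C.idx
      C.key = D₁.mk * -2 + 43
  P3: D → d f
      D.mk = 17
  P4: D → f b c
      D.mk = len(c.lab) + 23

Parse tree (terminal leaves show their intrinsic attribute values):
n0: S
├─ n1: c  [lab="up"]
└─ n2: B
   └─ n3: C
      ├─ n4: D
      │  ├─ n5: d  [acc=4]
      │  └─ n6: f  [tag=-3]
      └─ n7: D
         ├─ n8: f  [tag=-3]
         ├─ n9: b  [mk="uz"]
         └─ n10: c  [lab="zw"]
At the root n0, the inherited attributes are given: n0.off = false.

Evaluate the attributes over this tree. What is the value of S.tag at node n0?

-6

1. n0.off = false  [given at root]
2. n1.lab = "up"  [terminal]
3. n2.live = 18  [18]
4. n3.idx = "vr"  ["vr"]
5. n3.ok = false  [B.live > 18]
6. n4.live = 4  [len(C.idx) + 2]
7. n5.acc = 4  [terminal]
8. n6.tag = -3  [terminal]
9. n4.mk = 17  [17]
10. n7.live = 7  [D₀.mk - 10]
11. n8.tag = -3  [terminal]
12. n9.mk = "uz"  [terminal]
13. n10.lab = "zw"  [terminal]
14. n7.mk = 25  [len(c.lab) + 23]
15. n3.fin = "uvr"  ["u" ++ C.idx]
16. n3.key = -7  [D₁.mk * -2 + 43]
17. n2.tag = 27  [len(C.fin) + 24]
18. n0.tag = -6  [B.tag * -1 + 21]
19. n0.mk = 27  [B.tag * 3 - 54]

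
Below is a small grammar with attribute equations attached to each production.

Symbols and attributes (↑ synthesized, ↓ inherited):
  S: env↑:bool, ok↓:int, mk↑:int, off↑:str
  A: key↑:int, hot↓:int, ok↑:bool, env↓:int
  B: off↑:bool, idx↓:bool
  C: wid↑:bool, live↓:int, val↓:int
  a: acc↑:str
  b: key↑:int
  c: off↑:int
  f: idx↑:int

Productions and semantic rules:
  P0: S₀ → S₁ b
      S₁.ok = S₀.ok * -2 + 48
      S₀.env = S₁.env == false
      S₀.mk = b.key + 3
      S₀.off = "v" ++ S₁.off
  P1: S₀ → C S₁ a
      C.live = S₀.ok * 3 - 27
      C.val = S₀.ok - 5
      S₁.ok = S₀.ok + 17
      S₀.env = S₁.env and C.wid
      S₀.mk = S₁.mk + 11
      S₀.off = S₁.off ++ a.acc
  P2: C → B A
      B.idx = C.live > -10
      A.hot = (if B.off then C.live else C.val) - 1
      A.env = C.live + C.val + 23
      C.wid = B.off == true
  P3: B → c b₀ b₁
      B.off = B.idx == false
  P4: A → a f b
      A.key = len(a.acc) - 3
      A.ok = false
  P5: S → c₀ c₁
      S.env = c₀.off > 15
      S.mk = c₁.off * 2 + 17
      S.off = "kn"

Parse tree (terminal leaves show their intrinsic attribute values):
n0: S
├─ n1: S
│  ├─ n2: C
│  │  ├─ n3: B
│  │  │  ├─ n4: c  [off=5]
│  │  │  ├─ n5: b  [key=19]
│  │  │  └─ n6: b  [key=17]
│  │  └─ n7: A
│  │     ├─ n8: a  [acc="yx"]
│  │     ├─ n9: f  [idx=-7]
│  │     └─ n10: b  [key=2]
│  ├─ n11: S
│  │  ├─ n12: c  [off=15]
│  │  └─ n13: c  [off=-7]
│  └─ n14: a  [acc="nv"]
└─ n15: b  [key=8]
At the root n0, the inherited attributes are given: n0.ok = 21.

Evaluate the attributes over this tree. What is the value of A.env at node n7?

15

1. n0.ok = 21  [given at root]
2. n1.ok = 6  [S₀.ok * -2 + 48]
3. n2.live = -9  [S₀.ok * 3 - 27]
4. n2.val = 1  [S₀.ok - 5]
5. n3.idx = true  [C.live > -10]
6. n4.off = 5  [terminal]
7. n5.key = 19  [terminal]
8. n6.key = 17  [terminal]
9. n3.off = false  [B.idx == false]
10. n7.hot = 0  [(if B.off then C.live else C.val) - 1]
11. n7.env = 15  [C.live + C.val + 23]
12. n8.acc = "yx"  [terminal]
13. n9.idx = -7  [terminal]
14. n10.key = 2  [terminal]
15. n7.key = -1  [len(a.acc) - 3]
16. n7.ok = false  [false]
17. n2.wid = false  [B.off == true]
18. n11.ok = 23  [S₀.ok + 17]
19. n12.off = 15  [terminal]
20. n13.off = -7  [terminal]
21. n11.env = false  [c₀.off > 15]
22. n11.mk = 3  [c₁.off * 2 + 17]
23. n11.off = "kn"  ["kn"]
24. n14.acc = "nv"  [terminal]
25. n1.env = false  [S₁.env and C.wid]
26. n1.mk = 14  [S₁.mk + 11]
27. n1.off = "knnv"  [S₁.off ++ a.acc]
28. n15.key = 8  [terminal]
29. n0.env = true  [S₁.env == false]
30. n0.mk = 11  [b.key + 3]
31. n0.off = "vknnv"  ["v" ++ S₁.off]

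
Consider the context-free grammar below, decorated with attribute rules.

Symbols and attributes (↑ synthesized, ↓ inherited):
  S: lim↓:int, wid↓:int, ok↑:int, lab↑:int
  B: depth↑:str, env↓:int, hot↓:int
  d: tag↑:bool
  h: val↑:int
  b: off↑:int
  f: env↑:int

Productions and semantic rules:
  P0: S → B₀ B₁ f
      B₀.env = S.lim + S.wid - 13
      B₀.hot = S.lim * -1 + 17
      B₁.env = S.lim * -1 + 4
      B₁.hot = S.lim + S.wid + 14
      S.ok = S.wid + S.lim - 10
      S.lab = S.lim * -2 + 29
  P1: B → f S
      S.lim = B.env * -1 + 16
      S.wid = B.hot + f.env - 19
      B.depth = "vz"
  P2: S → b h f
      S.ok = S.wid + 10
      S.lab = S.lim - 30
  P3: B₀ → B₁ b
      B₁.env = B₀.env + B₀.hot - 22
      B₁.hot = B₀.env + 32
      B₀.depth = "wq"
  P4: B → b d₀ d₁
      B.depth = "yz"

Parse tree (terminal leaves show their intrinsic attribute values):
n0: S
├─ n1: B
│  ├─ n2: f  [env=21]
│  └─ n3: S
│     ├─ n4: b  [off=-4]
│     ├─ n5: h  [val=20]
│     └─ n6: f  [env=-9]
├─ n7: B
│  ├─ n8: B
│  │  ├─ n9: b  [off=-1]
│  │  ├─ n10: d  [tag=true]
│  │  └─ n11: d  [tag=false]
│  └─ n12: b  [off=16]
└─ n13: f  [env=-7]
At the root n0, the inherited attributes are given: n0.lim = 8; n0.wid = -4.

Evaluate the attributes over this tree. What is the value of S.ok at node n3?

1. n0.lim = 8  [given at root]
2. n0.wid = -4  [given at root]
3. n1.env = -9  [S.lim + S.wid - 13]
4. n1.hot = 9  [S.lim * -1 + 17]
5. n2.env = 21  [terminal]
6. n3.lim = 25  [B.env * -1 + 16]
7. n3.wid = 11  [B.hot + f.env - 19]
8. n4.off = -4  [terminal]
9. n5.val = 20  [terminal]
10. n6.env = -9  [terminal]
11. n3.ok = 21  [S.wid + 10]
12. n3.lab = -5  [S.lim - 30]
13. n1.depth = "vz"  ["vz"]
14. n7.env = -4  [S.lim * -1 + 4]
15. n7.hot = 18  [S.lim + S.wid + 14]
16. n8.env = -8  [B₀.env + B₀.hot - 22]
17. n8.hot = 28  [B₀.env + 32]
18. n9.off = -1  [terminal]
19. n10.tag = true  [terminal]
20. n11.tag = false  [terminal]
21. n8.depth = "yz"  ["yz"]
22. n12.off = 16  [terminal]
23. n7.depth = "wq"  ["wq"]
24. n13.env = -7  [terminal]
25. n0.ok = -6  [S.wid + S.lim - 10]
26. n0.lab = 13  [S.lim * -2 + 29]

21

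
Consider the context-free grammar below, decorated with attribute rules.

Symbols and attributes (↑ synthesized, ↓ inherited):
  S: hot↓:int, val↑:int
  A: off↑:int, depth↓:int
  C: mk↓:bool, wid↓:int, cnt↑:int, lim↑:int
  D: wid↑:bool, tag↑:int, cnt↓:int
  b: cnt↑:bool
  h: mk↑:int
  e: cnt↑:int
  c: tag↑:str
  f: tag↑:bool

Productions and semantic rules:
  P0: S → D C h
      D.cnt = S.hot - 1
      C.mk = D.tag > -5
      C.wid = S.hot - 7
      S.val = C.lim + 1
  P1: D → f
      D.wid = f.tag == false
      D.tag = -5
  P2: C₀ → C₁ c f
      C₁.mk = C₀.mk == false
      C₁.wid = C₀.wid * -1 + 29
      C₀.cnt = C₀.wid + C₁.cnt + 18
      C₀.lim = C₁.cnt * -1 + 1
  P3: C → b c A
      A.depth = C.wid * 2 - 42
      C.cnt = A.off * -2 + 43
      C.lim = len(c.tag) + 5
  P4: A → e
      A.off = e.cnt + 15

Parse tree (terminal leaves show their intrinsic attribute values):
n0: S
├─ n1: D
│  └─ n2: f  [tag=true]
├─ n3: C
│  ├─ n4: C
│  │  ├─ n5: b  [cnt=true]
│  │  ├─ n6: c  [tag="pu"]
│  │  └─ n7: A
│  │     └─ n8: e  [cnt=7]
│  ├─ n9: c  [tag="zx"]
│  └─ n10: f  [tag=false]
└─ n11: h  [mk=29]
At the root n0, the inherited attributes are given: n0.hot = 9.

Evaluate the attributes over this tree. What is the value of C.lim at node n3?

2

1. n0.hot = 9  [given at root]
2. n1.cnt = 8  [S.hot - 1]
3. n2.tag = true  [terminal]
4. n1.wid = false  [f.tag == false]
5. n1.tag = -5  [-5]
6. n3.mk = false  [D.tag > -5]
7. n3.wid = 2  [S.hot - 7]
8. n4.mk = true  [C₀.mk == false]
9. n4.wid = 27  [C₀.wid * -1 + 29]
10. n5.cnt = true  [terminal]
11. n6.tag = "pu"  [terminal]
12. n7.depth = 12  [C.wid * 2 - 42]
13. n8.cnt = 7  [terminal]
14. n7.off = 22  [e.cnt + 15]
15. n4.cnt = -1  [A.off * -2 + 43]
16. n4.lim = 7  [len(c.tag) + 5]
17. n9.tag = "zx"  [terminal]
18. n10.tag = false  [terminal]
19. n3.cnt = 19  [C₀.wid + C₁.cnt + 18]
20. n3.lim = 2  [C₁.cnt * -1 + 1]
21. n11.mk = 29  [terminal]
22. n0.val = 3  [C.lim + 1]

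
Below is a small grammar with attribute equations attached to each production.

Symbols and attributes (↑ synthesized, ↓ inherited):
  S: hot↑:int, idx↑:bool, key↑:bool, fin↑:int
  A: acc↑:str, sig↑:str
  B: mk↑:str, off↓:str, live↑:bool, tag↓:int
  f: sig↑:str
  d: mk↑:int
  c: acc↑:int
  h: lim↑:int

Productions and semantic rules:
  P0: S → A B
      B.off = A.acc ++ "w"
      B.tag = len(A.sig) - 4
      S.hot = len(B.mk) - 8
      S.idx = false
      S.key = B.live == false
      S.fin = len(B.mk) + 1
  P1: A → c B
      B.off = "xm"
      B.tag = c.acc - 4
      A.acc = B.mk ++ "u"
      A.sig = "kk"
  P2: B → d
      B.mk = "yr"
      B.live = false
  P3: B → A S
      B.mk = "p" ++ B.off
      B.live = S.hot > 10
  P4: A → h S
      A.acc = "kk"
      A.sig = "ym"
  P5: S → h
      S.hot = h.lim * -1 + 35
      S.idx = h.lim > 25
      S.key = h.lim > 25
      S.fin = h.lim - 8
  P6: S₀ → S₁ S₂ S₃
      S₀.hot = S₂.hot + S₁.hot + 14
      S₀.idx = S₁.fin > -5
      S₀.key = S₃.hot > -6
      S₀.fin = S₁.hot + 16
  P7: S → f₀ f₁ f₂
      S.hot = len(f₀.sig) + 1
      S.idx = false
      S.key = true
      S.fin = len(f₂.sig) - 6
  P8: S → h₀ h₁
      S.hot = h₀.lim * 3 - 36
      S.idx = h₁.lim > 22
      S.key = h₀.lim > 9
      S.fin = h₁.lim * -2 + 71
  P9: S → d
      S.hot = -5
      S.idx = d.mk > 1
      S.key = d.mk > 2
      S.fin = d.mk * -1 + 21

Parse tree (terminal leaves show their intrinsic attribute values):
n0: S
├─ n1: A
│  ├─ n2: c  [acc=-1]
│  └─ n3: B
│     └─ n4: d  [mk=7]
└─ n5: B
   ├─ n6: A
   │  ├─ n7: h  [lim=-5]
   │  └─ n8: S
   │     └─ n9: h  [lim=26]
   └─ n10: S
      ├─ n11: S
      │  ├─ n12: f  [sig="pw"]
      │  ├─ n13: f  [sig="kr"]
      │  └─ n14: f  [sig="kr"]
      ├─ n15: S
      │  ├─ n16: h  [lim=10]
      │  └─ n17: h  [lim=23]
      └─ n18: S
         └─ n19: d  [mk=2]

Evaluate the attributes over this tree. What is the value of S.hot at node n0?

1. n2.acc = -1  [terminal]
2. n3.off = "xm"  ["xm"]
3. n3.tag = -5  [c.acc - 4]
4. n4.mk = 7  [terminal]
5. n3.mk = "yr"  ["yr"]
6. n3.live = false  [false]
7. n1.acc = "yru"  [B.mk ++ "u"]
8. n1.sig = "kk"  ["kk"]
9. n5.off = "yruw"  [A.acc ++ "w"]
10. n5.tag = -2  [len(A.sig) - 4]
11. n7.lim = -5  [terminal]
12. n9.lim = 26  [terminal]
13. n8.hot = 9  [h.lim * -1 + 35]
14. n8.idx = true  [h.lim > 25]
15. n8.key = true  [h.lim > 25]
16. n8.fin = 18  [h.lim - 8]
17. n6.acc = "kk"  ["kk"]
18. n6.sig = "ym"  ["ym"]
19. n12.sig = "pw"  [terminal]
20. n13.sig = "kr"  [terminal]
21. n14.sig = "kr"  [terminal]
22. n11.hot = 3  [len(f₀.sig) + 1]
23. n11.idx = false  [false]
24. n11.key = true  [true]
25. n11.fin = -4  [len(f₂.sig) - 6]
26. n16.lim = 10  [terminal]
27. n17.lim = 23  [terminal]
28. n15.hot = -6  [h₀.lim * 3 - 36]
29. n15.idx = true  [h₁.lim > 22]
30. n15.key = true  [h₀.lim > 9]
31. n15.fin = 25  [h₁.lim * -2 + 71]
32. n19.mk = 2  [terminal]
33. n18.hot = -5  [-5]
34. n18.idx = true  [d.mk > 1]
35. n18.key = false  [d.mk > 2]
36. n18.fin = 19  [d.mk * -1 + 21]
37. n10.hot = 11  [S₂.hot + S₁.hot + 14]
38. n10.idx = true  [S₁.fin > -5]
39. n10.key = true  [S₃.hot > -6]
40. n10.fin = 19  [S₁.hot + 16]
41. n5.mk = "pyruw"  ["p" ++ B.off]
42. n5.live = true  [S.hot > 10]
43. n0.hot = -3  [len(B.mk) - 8]
44. n0.idx = false  [false]
45. n0.key = false  [B.live == false]
46. n0.fin = 6  [len(B.mk) + 1]

-3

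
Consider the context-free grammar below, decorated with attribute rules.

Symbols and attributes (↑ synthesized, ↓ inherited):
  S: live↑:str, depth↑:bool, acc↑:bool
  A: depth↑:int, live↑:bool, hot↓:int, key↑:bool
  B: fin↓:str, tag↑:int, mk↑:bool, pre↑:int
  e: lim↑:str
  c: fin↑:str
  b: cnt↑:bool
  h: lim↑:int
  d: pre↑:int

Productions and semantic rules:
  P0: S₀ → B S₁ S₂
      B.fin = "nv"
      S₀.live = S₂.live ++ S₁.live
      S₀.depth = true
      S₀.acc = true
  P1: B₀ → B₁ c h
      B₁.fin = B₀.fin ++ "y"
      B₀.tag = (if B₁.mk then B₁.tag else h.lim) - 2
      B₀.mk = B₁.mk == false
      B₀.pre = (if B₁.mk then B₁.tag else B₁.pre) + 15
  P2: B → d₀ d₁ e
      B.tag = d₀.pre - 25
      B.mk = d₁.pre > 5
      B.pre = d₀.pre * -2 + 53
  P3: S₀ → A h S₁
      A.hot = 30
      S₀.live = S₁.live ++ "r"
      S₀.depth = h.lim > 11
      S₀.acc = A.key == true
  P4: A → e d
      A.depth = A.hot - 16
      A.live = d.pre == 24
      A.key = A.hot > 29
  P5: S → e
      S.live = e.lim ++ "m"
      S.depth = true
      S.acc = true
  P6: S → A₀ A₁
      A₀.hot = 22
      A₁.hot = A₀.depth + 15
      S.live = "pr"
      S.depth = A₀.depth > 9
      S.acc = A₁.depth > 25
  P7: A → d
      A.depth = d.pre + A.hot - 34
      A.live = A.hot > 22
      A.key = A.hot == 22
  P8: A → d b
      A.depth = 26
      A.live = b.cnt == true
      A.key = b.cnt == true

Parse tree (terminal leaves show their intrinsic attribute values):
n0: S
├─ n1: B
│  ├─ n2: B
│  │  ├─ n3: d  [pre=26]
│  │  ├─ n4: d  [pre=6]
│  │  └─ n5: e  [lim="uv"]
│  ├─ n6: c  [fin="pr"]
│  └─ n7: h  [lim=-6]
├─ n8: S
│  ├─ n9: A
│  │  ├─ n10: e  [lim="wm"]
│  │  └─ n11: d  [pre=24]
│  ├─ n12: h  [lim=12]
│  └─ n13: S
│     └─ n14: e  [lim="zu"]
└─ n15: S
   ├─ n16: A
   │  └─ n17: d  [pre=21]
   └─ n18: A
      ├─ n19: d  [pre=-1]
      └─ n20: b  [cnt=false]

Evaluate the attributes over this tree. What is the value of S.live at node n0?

1. n1.fin = "nv"  ["nv"]
2. n2.fin = "nvy"  [B₀.fin ++ "y"]
3. n3.pre = 26  [terminal]
4. n4.pre = 6  [terminal]
5. n5.lim = "uv"  [terminal]
6. n2.tag = 1  [d₀.pre - 25]
7. n2.mk = true  [d₁.pre > 5]
8. n2.pre = 1  [d₀.pre * -2 + 53]
9. n6.fin = "pr"  [terminal]
10. n7.lim = -6  [terminal]
11. n1.tag = -1  [(if B₁.mk then B₁.tag else h.lim) - 2]
12. n1.mk = false  [B₁.mk == false]
13. n1.pre = 16  [(if B₁.mk then B₁.tag else B₁.pre) + 15]
14. n9.hot = 30  [30]
15. n10.lim = "wm"  [terminal]
16. n11.pre = 24  [terminal]
17. n9.depth = 14  [A.hot - 16]
18. n9.live = true  [d.pre == 24]
19. n9.key = true  [A.hot > 29]
20. n12.lim = 12  [terminal]
21. n14.lim = "zu"  [terminal]
22. n13.live = "zum"  [e.lim ++ "m"]
23. n13.depth = true  [true]
24. n13.acc = true  [true]
25. n8.live = "zumr"  [S₁.live ++ "r"]
26. n8.depth = true  [h.lim > 11]
27. n8.acc = true  [A.key == true]
28. n16.hot = 22  [22]
29. n17.pre = 21  [terminal]
30. n16.depth = 9  [d.pre + A.hot - 34]
31. n16.live = false  [A.hot > 22]
32. n16.key = true  [A.hot == 22]
33. n18.hot = 24  [A₀.depth + 15]
34. n19.pre = -1  [terminal]
35. n20.cnt = false  [terminal]
36. n18.depth = 26  [26]
37. n18.live = false  [b.cnt == true]
38. n18.key = false  [b.cnt == true]
39. n15.live = "pr"  ["pr"]
40. n15.depth = false  [A₀.depth > 9]
41. n15.acc = true  [A₁.depth > 25]
42. n0.live = "przumr"  [S₂.live ++ S₁.live]
43. n0.depth = true  [true]
44. n0.acc = true  [true]

"przumr"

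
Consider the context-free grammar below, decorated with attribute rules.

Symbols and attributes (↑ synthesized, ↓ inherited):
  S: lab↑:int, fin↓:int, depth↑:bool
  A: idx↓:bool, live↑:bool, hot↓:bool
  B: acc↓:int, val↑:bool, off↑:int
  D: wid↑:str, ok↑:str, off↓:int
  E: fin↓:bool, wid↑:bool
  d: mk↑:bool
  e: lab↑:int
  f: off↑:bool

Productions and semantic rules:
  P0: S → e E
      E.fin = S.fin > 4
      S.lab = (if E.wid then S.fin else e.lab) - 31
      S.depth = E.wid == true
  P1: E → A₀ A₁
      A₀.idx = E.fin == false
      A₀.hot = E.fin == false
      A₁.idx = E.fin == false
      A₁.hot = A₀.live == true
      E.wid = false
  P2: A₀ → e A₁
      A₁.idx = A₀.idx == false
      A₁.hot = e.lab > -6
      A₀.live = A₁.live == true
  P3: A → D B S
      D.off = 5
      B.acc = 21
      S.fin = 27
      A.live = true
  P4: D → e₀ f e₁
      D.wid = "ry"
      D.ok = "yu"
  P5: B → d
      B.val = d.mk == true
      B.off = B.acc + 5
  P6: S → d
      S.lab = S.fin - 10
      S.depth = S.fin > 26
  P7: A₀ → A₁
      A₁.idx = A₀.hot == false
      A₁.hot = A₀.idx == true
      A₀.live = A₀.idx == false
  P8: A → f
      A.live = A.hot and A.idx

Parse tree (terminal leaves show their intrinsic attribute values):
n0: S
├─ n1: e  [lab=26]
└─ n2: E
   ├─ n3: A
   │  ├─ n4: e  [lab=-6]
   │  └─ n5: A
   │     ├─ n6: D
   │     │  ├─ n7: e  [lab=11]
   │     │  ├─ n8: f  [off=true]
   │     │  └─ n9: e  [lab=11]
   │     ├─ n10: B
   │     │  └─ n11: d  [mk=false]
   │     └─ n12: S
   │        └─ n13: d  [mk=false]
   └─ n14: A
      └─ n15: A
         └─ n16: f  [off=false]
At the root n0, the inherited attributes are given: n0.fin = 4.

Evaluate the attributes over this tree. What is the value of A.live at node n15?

false

1. n0.fin = 4  [given at root]
2. n1.lab = 26  [terminal]
3. n2.fin = false  [S.fin > 4]
4. n3.idx = true  [E.fin == false]
5. n3.hot = true  [E.fin == false]
6. n4.lab = -6  [terminal]
7. n5.idx = false  [A₀.idx == false]
8. n5.hot = false  [e.lab > -6]
9. n6.off = 5  [5]
10. n7.lab = 11  [terminal]
11. n8.off = true  [terminal]
12. n9.lab = 11  [terminal]
13. n6.wid = "ry"  ["ry"]
14. n6.ok = "yu"  ["yu"]
15. n10.acc = 21  [21]
16. n11.mk = false  [terminal]
17. n10.val = false  [d.mk == true]
18. n10.off = 26  [B.acc + 5]
19. n12.fin = 27  [27]
20. n13.mk = false  [terminal]
21. n12.lab = 17  [S.fin - 10]
22. n12.depth = true  [S.fin > 26]
23. n5.live = true  [true]
24. n3.live = true  [A₁.live == true]
25. n14.idx = true  [E.fin == false]
26. n14.hot = true  [A₀.live == true]
27. n15.idx = false  [A₀.hot == false]
28. n15.hot = true  [A₀.idx == true]
29. n16.off = false  [terminal]
30. n15.live = false  [A.hot and A.idx]
31. n14.live = false  [A₀.idx == false]
32. n2.wid = false  [false]
33. n0.lab = -5  [(if E.wid then S.fin else e.lab) - 31]
34. n0.depth = false  [E.wid == true]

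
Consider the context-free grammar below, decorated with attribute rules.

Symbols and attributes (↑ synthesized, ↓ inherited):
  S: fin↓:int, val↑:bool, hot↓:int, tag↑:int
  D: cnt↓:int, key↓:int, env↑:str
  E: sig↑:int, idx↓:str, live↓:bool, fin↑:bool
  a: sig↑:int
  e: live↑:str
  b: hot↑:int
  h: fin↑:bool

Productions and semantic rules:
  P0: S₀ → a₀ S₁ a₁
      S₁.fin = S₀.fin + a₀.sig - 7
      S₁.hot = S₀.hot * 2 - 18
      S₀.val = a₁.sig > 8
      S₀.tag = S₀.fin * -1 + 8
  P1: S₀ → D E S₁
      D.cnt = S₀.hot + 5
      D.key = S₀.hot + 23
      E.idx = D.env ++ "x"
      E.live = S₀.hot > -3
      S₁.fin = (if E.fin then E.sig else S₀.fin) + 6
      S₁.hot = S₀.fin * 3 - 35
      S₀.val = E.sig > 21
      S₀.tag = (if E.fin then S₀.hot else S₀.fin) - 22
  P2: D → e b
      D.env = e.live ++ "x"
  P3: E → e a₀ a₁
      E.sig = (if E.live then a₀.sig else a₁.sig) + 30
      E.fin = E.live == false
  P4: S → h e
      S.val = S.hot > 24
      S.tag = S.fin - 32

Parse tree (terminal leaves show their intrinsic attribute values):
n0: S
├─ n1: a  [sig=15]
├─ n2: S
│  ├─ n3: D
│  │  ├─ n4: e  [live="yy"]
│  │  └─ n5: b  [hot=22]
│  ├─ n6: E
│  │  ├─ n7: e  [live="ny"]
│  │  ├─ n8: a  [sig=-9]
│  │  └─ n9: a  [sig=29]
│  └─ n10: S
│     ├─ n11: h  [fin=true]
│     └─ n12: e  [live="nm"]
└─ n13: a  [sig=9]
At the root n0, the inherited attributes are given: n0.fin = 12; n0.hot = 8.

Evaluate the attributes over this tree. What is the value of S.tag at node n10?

-6

1. n0.fin = 12  [given at root]
2. n0.hot = 8  [given at root]
3. n1.sig = 15  [terminal]
4. n2.fin = 20  [S₀.fin + a₀.sig - 7]
5. n2.hot = -2  [S₀.hot * 2 - 18]
6. n3.cnt = 3  [S₀.hot + 5]
7. n3.key = 21  [S₀.hot + 23]
8. n4.live = "yy"  [terminal]
9. n5.hot = 22  [terminal]
10. n3.env = "yyx"  [e.live ++ "x"]
11. n6.idx = "yyxx"  [D.env ++ "x"]
12. n6.live = true  [S₀.hot > -3]
13. n7.live = "ny"  [terminal]
14. n8.sig = -9  [terminal]
15. n9.sig = 29  [terminal]
16. n6.sig = 21  [(if E.live then a₀.sig else a₁.sig) + 30]
17. n6.fin = false  [E.live == false]
18. n10.fin = 26  [(if E.fin then E.sig else S₀.fin) + 6]
19. n10.hot = 25  [S₀.fin * 3 - 35]
20. n11.fin = true  [terminal]
21. n12.live = "nm"  [terminal]
22. n10.val = true  [S.hot > 24]
23. n10.tag = -6  [S.fin - 32]
24. n2.val = false  [E.sig > 21]
25. n2.tag = -2  [(if E.fin then S₀.hot else S₀.fin) - 22]
26. n13.sig = 9  [terminal]
27. n0.val = true  [a₁.sig > 8]
28. n0.tag = -4  [S₀.fin * -1 + 8]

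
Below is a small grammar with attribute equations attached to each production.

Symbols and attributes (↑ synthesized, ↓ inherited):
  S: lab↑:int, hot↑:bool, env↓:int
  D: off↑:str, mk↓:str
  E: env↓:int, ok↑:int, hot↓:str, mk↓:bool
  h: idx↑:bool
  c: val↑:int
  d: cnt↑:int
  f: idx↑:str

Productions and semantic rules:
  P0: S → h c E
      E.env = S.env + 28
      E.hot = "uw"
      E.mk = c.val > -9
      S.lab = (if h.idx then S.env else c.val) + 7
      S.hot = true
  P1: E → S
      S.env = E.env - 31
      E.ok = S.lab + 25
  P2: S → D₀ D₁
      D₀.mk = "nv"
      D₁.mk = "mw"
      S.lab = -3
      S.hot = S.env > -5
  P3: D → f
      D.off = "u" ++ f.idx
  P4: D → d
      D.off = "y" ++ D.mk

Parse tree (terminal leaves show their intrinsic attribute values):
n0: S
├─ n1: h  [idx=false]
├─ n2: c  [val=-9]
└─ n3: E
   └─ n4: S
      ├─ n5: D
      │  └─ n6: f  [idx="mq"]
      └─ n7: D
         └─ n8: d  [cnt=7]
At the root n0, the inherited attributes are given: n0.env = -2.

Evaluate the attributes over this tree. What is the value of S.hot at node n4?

1. n0.env = -2  [given at root]
2. n1.idx = false  [terminal]
3. n2.val = -9  [terminal]
4. n3.env = 26  [S.env + 28]
5. n3.hot = "uw"  ["uw"]
6. n3.mk = false  [c.val > -9]
7. n4.env = -5  [E.env - 31]
8. n5.mk = "nv"  ["nv"]
9. n6.idx = "mq"  [terminal]
10. n5.off = "umq"  ["u" ++ f.idx]
11. n7.mk = "mw"  ["mw"]
12. n8.cnt = 7  [terminal]
13. n7.off = "ymw"  ["y" ++ D.mk]
14. n4.lab = -3  [-3]
15. n4.hot = false  [S.env > -5]
16. n3.ok = 22  [S.lab + 25]
17. n0.lab = -2  [(if h.idx then S.env else c.val) + 7]
18. n0.hot = true  [true]

false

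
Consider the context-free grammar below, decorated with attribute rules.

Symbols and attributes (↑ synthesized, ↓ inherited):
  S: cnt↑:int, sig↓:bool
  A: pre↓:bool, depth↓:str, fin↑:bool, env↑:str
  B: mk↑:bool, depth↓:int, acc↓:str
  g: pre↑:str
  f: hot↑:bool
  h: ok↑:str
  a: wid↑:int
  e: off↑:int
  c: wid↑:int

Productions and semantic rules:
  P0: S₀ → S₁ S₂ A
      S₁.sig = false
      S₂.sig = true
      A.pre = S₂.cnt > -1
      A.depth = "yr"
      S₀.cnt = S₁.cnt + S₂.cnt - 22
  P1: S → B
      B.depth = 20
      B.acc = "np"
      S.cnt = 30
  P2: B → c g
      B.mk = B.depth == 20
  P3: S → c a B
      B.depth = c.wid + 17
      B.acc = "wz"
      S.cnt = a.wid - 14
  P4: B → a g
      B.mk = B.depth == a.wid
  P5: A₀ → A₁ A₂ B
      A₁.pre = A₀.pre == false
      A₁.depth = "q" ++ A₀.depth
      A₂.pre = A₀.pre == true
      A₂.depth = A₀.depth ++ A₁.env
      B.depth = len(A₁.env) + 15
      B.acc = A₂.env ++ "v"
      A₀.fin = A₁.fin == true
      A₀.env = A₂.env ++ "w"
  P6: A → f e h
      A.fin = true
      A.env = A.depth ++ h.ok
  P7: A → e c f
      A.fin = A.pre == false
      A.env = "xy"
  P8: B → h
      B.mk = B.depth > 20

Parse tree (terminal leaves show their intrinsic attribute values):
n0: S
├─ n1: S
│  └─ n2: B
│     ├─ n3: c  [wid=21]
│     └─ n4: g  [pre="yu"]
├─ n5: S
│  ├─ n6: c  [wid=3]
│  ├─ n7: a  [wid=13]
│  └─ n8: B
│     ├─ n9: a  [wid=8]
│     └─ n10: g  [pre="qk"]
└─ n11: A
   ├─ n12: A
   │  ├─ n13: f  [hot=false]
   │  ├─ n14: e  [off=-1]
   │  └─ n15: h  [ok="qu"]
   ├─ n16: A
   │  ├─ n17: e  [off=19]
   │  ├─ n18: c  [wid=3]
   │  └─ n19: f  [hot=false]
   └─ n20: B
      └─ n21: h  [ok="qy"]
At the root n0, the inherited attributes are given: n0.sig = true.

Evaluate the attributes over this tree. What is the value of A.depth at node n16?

"yrqyrqu"

1. n0.sig = true  [given at root]
2. n1.sig = false  [false]
3. n2.depth = 20  [20]
4. n2.acc = "np"  ["np"]
5. n3.wid = 21  [terminal]
6. n4.pre = "yu"  [terminal]
7. n2.mk = true  [B.depth == 20]
8. n1.cnt = 30  [30]
9. n5.sig = true  [true]
10. n6.wid = 3  [terminal]
11. n7.wid = 13  [terminal]
12. n8.depth = 20  [c.wid + 17]
13. n8.acc = "wz"  ["wz"]
14. n9.wid = 8  [terminal]
15. n10.pre = "qk"  [terminal]
16. n8.mk = false  [B.depth == a.wid]
17. n5.cnt = -1  [a.wid - 14]
18. n11.pre = false  [S₂.cnt > -1]
19. n11.depth = "yr"  ["yr"]
20. n12.pre = true  [A₀.pre == false]
21. n12.depth = "qyr"  ["q" ++ A₀.depth]
22. n13.hot = false  [terminal]
23. n14.off = -1  [terminal]
24. n15.ok = "qu"  [terminal]
25. n12.fin = true  [true]
26. n12.env = "qyrqu"  [A.depth ++ h.ok]
27. n16.pre = false  [A₀.pre == true]
28. n16.depth = "yrqyrqu"  [A₀.depth ++ A₁.env]
29. n17.off = 19  [terminal]
30. n18.wid = 3  [terminal]
31. n19.hot = false  [terminal]
32. n16.fin = true  [A.pre == false]
33. n16.env = "xy"  ["xy"]
34. n20.depth = 20  [len(A₁.env) + 15]
35. n20.acc = "xyv"  [A₂.env ++ "v"]
36. n21.ok = "qy"  [terminal]
37. n20.mk = false  [B.depth > 20]
38. n11.fin = true  [A₁.fin == true]
39. n11.env = "xyw"  [A₂.env ++ "w"]
40. n0.cnt = 7  [S₁.cnt + S₂.cnt - 22]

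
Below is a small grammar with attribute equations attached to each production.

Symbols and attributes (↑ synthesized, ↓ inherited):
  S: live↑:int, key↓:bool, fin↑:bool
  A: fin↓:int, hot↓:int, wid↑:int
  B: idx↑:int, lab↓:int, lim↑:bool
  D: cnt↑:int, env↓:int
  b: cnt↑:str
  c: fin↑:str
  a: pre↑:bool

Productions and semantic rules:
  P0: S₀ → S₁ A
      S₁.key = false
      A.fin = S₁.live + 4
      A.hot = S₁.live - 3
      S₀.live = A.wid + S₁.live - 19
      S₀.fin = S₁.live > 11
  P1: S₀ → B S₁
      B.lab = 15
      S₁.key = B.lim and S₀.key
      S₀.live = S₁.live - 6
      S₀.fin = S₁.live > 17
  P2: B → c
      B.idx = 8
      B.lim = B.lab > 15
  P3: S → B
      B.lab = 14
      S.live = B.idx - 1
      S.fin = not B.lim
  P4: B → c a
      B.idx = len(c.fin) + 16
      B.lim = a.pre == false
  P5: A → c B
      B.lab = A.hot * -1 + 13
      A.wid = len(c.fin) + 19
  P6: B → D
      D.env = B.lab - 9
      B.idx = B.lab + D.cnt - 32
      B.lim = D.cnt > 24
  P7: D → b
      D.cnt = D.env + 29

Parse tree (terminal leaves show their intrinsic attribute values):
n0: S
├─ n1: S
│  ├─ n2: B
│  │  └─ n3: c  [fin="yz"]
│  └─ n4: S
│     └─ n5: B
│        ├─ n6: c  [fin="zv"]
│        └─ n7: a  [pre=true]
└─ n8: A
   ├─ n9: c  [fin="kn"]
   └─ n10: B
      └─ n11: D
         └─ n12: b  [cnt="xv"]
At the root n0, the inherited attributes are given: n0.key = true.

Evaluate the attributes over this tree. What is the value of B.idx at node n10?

1. n0.key = true  [given at root]
2. n1.key = false  [false]
3. n2.lab = 15  [15]
4. n3.fin = "yz"  [terminal]
5. n2.idx = 8  [8]
6. n2.lim = false  [B.lab > 15]
7. n4.key = false  [B.lim and S₀.key]
8. n5.lab = 14  [14]
9. n6.fin = "zv"  [terminal]
10. n7.pre = true  [terminal]
11. n5.idx = 18  [len(c.fin) + 16]
12. n5.lim = false  [a.pre == false]
13. n4.live = 17  [B.idx - 1]
14. n4.fin = true  [not B.lim]
15. n1.live = 11  [S₁.live - 6]
16. n1.fin = false  [S₁.live > 17]
17. n8.fin = 15  [S₁.live + 4]
18. n8.hot = 8  [S₁.live - 3]
19. n9.fin = "kn"  [terminal]
20. n10.lab = 5  [A.hot * -1 + 13]
21. n11.env = -4  [B.lab - 9]
22. n12.cnt = "xv"  [terminal]
23. n11.cnt = 25  [D.env + 29]
24. n10.idx = -2  [B.lab + D.cnt - 32]
25. n10.lim = true  [D.cnt > 24]
26. n8.wid = 21  [len(c.fin) + 19]
27. n0.live = 13  [A.wid + S₁.live - 19]
28. n0.fin = false  [S₁.live > 11]

-2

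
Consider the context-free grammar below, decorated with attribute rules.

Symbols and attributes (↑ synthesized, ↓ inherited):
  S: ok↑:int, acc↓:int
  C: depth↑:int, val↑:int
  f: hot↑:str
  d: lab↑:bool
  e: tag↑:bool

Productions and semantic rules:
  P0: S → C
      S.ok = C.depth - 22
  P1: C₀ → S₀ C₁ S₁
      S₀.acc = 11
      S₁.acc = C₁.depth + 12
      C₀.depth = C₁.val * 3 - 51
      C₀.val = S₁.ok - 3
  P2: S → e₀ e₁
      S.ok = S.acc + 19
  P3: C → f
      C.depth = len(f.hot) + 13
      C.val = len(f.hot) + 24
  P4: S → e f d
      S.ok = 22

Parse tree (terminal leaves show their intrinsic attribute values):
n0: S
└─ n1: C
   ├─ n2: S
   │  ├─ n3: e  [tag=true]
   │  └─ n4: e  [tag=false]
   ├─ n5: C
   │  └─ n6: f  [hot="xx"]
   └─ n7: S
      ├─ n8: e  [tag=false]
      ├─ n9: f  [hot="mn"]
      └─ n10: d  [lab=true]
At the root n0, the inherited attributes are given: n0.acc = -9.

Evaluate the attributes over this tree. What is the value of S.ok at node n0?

5

1. n0.acc = -9  [given at root]
2. n2.acc = 11  [11]
3. n3.tag = true  [terminal]
4. n4.tag = false  [terminal]
5. n2.ok = 30  [S.acc + 19]
6. n6.hot = "xx"  [terminal]
7. n5.depth = 15  [len(f.hot) + 13]
8. n5.val = 26  [len(f.hot) + 24]
9. n7.acc = 27  [C₁.depth + 12]
10. n8.tag = false  [terminal]
11. n9.hot = "mn"  [terminal]
12. n10.lab = true  [terminal]
13. n7.ok = 22  [22]
14. n1.depth = 27  [C₁.val * 3 - 51]
15. n1.val = 19  [S₁.ok - 3]
16. n0.ok = 5  [C.depth - 22]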